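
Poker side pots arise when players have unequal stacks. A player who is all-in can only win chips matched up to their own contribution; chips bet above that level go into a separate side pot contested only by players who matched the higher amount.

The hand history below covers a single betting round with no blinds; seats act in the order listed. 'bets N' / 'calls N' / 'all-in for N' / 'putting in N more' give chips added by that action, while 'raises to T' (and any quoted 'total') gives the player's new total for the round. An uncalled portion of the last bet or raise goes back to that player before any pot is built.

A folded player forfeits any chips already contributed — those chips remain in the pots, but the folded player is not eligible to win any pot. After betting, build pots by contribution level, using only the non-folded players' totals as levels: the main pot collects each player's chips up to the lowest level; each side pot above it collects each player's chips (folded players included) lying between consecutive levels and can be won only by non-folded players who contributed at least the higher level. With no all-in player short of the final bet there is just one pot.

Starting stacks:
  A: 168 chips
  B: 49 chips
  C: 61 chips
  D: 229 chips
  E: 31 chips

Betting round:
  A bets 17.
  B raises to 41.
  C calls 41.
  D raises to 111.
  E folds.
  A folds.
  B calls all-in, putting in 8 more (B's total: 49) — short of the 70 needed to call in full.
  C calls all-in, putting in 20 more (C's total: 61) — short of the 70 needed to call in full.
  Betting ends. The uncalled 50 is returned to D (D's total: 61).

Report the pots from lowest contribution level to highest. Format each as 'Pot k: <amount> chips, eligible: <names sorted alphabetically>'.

Contributions (after 50 returned to D): A=17, B=49, C=61, D=61
Folded: A, E
Pot levels (distinct totals of non-folded players): 49, 61
Layer 1-49: A 17 + B 49 + C 49 + D 49 = 164 chips; eligible B, C, D
Layer 50-61: 12 each from C, D = 12*2 = 24 chips; eligible C, D

Pot 1: 164 chips, eligible: B, C, D
Pot 2: 24 chips, eligible: C, D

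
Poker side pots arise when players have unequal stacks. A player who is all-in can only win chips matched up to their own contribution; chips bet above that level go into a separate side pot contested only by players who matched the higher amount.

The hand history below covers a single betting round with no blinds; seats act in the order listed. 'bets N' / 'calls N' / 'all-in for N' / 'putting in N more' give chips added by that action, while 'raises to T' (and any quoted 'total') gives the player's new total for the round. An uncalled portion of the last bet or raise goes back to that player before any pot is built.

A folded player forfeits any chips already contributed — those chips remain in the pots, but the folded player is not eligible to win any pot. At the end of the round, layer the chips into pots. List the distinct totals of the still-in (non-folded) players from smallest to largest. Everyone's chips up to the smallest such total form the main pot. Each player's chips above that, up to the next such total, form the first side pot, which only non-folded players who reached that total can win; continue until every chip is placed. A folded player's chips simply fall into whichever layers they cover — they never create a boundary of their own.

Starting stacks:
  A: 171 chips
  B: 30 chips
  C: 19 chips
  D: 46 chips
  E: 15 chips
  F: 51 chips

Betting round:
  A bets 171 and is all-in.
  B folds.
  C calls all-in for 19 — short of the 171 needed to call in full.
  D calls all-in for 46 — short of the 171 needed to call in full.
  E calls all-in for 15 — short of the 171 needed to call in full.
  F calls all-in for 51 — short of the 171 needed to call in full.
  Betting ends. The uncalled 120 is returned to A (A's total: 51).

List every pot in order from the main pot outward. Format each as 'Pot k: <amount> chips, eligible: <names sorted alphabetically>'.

Contributions (after 120 returned to A): A=51, C=19, D=46, E=15, F=51
Folded: B
Pot levels (distinct totals of non-folded players): 15, 19, 46, 51
Layer 1-15: 15 each from A, C, D, E, F = 15*5 = 75 chips; eligible A, C, D, E, F
Layer 16-19: 4 each from A, C, D, F = 4*4 = 16 chips; eligible A, C, D, F
Layer 20-46: 27 each from A, D, F = 27*3 = 81 chips; eligible A, D, F
Layer 47-51: 5 each from A, F = 5*2 = 10 chips; eligible A, F

Pot 1: 75 chips, eligible: A, C, D, E, F
Pot 2: 16 chips, eligible: A, C, D, F
Pot 3: 81 chips, eligible: A, D, F
Pot 4: 10 chips, eligible: A, F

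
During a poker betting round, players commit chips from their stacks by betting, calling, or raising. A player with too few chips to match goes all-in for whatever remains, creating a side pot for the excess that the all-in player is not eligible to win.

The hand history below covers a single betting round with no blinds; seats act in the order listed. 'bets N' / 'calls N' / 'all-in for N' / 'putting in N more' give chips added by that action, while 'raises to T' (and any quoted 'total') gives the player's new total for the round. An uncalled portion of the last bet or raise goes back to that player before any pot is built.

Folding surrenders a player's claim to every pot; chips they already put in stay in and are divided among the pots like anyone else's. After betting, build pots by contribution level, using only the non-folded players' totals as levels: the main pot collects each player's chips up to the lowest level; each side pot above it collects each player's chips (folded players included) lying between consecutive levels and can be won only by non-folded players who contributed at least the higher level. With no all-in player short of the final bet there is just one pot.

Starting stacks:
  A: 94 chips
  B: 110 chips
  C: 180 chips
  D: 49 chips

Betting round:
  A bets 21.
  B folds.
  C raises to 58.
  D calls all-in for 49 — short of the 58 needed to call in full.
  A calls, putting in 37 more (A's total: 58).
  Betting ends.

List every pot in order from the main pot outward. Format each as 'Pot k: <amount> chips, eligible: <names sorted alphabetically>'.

Contributions: A=58, C=58, D=49
Folded: B
Pot levels (distinct totals of non-folded players): 49, 58
Layer 1-49: 49 each from A, C, D = 49*3 = 147 chips; eligible A, C, D
Layer 50-58: 9 each from A, C = 9*2 = 18 chips; eligible A, C

Pot 1: 147 chips, eligible: A, C, D
Pot 2: 18 chips, eligible: A, C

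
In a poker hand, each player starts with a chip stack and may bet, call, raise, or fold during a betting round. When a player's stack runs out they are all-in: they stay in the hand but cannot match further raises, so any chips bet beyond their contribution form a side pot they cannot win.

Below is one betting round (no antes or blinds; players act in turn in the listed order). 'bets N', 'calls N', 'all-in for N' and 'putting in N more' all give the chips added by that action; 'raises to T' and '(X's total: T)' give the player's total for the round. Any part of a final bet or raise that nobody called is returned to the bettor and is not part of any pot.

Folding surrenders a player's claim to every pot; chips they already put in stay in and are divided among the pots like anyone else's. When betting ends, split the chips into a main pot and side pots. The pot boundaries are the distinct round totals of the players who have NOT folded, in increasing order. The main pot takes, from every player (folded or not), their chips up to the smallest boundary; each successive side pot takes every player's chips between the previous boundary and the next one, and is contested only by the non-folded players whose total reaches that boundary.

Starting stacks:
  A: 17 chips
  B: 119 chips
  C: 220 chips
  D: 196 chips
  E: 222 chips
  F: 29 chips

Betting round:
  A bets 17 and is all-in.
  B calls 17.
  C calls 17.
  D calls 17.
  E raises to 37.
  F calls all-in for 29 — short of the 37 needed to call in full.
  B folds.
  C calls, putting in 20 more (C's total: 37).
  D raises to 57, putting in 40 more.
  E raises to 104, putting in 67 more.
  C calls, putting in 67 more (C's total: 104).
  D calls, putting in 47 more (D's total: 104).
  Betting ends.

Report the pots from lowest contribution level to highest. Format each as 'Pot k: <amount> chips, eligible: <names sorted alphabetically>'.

Contributions: A=17, B=17, C=104, D=104, E=104, F=29
Folded: B
Pot levels (distinct totals of non-folded players): 17, 29, 104
Layer 1-17: 17 each from A, B, C, D, E, F = 17*6 = 102 chips; eligible A, C, D, E, F
Layer 18-29: 12 each from C, D, E, F = 12*4 = 48 chips; eligible C, D, E, F
Layer 30-104: 75 each from C, D, E = 75*3 = 225 chips; eligible C, D, E

Pot 1: 102 chips, eligible: A, C, D, E, F
Pot 2: 48 chips, eligible: C, D, E, F
Pot 3: 225 chips, eligible: C, D, E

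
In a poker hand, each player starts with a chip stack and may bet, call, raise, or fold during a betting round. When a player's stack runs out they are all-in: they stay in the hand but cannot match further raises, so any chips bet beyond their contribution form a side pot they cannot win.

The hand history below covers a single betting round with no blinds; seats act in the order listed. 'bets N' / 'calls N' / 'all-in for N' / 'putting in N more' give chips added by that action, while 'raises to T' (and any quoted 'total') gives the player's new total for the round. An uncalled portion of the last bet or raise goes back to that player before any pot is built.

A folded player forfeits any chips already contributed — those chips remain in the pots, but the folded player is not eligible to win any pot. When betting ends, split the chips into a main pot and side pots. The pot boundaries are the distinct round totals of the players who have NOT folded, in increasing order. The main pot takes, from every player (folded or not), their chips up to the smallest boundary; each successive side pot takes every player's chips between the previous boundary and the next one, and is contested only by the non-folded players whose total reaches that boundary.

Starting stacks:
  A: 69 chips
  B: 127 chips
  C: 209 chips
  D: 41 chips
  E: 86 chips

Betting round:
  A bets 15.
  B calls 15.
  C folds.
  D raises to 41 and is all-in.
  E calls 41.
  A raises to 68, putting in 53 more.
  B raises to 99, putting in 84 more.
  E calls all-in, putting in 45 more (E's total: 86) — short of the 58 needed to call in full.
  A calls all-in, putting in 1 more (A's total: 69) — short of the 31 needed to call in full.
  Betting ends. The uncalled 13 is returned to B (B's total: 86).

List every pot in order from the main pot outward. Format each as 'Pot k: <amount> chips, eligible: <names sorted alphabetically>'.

Contributions (after 13 returned to B): A=69, B=86, D=41, E=86
Folded: C
Pot levels (distinct totals of non-folded players): 41, 69, 86
Layer 1-41: 41 each from A, B, D, E = 41*4 = 164 chips; eligible A, B, D, E
Layer 42-69: 28 each from A, B, E = 28*3 = 84 chips; eligible A, B, E
Layer 70-86: 17 each from B, E = 17*2 = 34 chips; eligible B, E

Pot 1: 164 chips, eligible: A, B, D, E
Pot 2: 84 chips, eligible: A, B, E
Pot 3: 34 chips, eligible: B, E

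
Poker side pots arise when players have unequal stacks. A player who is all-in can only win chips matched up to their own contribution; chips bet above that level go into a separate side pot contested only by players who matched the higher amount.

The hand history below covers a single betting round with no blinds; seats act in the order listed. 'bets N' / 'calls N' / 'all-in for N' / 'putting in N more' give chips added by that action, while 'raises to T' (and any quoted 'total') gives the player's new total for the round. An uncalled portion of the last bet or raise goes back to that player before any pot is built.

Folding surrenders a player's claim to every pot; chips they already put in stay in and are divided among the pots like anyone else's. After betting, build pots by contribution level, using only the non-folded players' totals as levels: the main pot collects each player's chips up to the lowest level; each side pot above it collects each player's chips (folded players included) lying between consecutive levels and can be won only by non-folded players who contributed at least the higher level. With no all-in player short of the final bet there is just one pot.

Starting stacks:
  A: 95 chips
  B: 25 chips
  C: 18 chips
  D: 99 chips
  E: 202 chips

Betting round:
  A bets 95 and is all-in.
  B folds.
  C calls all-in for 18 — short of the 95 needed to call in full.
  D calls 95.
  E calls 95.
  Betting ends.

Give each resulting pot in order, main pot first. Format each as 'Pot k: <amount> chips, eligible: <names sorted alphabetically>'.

Pot 1: 72 chips, eligible: A, C, D, E
Pot 2: 231 chips, eligible: A, D, E

Derivation:
Contributions: A=95, C=18, D=95, E=95
Folded: B
Pot levels (distinct totals of non-folded players): 18, 95
Layer 1-18: 18 each from A, C, D, E = 18*4 = 72 chips; eligible A, C, D, E
Layer 19-95: 77 each from A, D, E = 77*3 = 231 chips; eligible A, D, E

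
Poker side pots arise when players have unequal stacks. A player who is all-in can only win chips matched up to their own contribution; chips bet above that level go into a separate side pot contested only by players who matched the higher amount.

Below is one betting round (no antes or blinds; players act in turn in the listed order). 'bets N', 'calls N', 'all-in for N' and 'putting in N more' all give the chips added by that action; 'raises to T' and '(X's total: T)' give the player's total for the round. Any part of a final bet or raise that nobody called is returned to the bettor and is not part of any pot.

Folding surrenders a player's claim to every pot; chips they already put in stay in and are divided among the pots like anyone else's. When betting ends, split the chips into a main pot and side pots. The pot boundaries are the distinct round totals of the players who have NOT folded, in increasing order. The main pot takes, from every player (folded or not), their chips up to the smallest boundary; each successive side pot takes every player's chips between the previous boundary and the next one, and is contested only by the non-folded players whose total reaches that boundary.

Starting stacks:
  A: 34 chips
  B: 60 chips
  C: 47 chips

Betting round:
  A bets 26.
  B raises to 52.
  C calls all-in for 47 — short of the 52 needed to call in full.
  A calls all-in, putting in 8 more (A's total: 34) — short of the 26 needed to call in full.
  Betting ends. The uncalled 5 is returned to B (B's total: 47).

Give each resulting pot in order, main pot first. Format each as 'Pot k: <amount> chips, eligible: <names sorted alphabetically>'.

Contributions (after 5 returned to B): A=34, B=47, C=47
Pot levels (distinct totals of non-folded players): 34, 47
Layer 1-34: 34 each from A, B, C = 34*3 = 102 chips; eligible A, B, C
Layer 35-47: 13 each from B, C = 13*2 = 26 chips; eligible B, C

Pot 1: 102 chips, eligible: A, B, C
Pot 2: 26 chips, eligible: B, C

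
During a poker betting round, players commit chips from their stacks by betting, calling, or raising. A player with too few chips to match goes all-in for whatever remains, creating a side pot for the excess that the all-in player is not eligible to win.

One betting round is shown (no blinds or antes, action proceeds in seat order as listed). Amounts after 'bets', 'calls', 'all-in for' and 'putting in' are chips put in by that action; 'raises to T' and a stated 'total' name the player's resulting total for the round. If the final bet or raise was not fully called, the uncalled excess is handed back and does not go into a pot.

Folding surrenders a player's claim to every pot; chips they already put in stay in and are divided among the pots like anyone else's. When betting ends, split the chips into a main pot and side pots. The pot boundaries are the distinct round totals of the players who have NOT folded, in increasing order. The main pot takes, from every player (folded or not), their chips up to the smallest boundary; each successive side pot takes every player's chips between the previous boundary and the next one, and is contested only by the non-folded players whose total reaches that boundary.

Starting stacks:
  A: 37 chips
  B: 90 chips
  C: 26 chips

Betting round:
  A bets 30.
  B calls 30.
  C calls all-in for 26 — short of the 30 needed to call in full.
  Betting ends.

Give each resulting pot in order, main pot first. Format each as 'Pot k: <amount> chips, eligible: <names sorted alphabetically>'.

Pot 1: 78 chips, eligible: A, B, C
Pot 2: 8 chips, eligible: A, B

Derivation:
Contributions: A=30, B=30, C=26
Pot levels (distinct totals of non-folded players): 26, 30
Layer 1-26: 26 each from A, B, C = 26*3 = 78 chips; eligible A, B, C
Layer 27-30: 4 each from A, B = 4*2 = 8 chips; eligible A, B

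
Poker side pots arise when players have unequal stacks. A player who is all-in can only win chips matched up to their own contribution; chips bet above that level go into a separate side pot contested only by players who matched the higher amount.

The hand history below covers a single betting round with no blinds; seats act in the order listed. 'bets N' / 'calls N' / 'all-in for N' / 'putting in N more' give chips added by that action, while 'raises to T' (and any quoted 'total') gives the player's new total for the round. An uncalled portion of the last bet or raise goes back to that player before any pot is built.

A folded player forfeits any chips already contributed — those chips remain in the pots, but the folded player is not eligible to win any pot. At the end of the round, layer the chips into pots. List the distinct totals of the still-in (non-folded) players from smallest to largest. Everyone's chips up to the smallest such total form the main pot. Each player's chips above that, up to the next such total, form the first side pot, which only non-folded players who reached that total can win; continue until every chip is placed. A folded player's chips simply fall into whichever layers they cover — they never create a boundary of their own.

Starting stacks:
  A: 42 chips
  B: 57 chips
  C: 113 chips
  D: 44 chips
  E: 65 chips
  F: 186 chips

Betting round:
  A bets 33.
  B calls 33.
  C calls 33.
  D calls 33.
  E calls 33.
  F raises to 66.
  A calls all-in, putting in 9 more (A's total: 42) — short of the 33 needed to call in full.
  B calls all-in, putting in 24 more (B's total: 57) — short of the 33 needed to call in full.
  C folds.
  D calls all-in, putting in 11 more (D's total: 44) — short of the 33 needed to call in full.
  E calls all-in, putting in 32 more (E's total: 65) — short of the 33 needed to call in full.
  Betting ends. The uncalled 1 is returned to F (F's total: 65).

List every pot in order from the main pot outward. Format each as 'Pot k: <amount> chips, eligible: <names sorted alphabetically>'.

Contributions (after 1 returned to F): A=42, B=57, C=33, D=44, E=65, F=65
Folded: C
Pot levels (distinct totals of non-folded players): 42, 44, 57, 65
Layer 1-42: A 42 + B 42 + C 33 + D 42 + E 42 + F 42 = 243 chips; eligible A, B, D, E, F
Layer 43-44: 2 each from B, D, E, F = 2*4 = 8 chips; eligible B, D, E, F
Layer 45-57: 13 each from B, E, F = 13*3 = 39 chips; eligible B, E, F
Layer 58-65: 8 each from E, F = 8*2 = 16 chips; eligible E, F

Pot 1: 243 chips, eligible: A, B, D, E, F
Pot 2: 8 chips, eligible: B, D, E, F
Pot 3: 39 chips, eligible: B, E, F
Pot 4: 16 chips, eligible: E, F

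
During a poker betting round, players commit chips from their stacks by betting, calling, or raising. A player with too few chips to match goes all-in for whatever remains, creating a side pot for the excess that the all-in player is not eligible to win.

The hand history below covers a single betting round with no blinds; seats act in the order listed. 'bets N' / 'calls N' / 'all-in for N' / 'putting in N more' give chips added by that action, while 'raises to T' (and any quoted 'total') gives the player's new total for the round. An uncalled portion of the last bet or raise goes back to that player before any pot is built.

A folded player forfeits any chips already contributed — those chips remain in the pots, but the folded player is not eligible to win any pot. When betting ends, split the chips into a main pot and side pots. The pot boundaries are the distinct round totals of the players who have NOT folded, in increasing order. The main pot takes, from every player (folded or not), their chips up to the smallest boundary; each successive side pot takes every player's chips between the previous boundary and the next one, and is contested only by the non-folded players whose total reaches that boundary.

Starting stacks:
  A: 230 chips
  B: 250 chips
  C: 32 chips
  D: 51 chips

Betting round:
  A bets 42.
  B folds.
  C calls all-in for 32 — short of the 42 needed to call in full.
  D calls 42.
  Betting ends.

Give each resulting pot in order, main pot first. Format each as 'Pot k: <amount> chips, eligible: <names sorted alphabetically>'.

Pot 1: 96 chips, eligible: A, C, D
Pot 2: 20 chips, eligible: A, D

Derivation:
Contributions: A=42, C=32, D=42
Folded: B
Pot levels (distinct totals of non-folded players): 32, 42
Layer 1-32: 32 each from A, C, D = 32*3 = 96 chips; eligible A, C, D
Layer 33-42: 10 each from A, D = 10*2 = 20 chips; eligible A, D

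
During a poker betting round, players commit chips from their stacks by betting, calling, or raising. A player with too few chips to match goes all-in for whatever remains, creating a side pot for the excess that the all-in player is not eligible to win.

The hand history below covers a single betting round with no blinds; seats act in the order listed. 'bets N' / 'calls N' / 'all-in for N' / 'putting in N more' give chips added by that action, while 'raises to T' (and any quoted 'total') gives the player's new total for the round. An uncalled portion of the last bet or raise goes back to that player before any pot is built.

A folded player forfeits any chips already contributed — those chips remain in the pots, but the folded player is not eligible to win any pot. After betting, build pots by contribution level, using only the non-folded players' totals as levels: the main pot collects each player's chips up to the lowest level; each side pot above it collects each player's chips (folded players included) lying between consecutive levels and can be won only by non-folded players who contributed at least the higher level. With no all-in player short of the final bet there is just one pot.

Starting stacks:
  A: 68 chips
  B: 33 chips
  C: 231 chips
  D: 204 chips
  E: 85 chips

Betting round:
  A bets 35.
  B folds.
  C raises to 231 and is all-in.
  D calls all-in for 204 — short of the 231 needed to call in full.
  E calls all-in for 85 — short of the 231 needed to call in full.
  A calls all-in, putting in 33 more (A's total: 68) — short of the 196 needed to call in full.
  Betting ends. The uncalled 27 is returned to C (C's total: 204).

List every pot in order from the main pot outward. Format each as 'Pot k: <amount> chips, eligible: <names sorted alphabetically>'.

Contributions (after 27 returned to C): A=68, C=204, D=204, E=85
Folded: B
Pot levels (distinct totals of non-folded players): 68, 85, 204
Layer 1-68: 68 each from A, C, D, E = 68*4 = 272 chips; eligible A, C, D, E
Layer 69-85: 17 each from C, D, E = 17*3 = 51 chips; eligible C, D, E
Layer 86-204: 119 each from C, D = 119*2 = 238 chips; eligible C, D

Pot 1: 272 chips, eligible: A, C, D, E
Pot 2: 51 chips, eligible: C, D, E
Pot 3: 238 chips, eligible: C, D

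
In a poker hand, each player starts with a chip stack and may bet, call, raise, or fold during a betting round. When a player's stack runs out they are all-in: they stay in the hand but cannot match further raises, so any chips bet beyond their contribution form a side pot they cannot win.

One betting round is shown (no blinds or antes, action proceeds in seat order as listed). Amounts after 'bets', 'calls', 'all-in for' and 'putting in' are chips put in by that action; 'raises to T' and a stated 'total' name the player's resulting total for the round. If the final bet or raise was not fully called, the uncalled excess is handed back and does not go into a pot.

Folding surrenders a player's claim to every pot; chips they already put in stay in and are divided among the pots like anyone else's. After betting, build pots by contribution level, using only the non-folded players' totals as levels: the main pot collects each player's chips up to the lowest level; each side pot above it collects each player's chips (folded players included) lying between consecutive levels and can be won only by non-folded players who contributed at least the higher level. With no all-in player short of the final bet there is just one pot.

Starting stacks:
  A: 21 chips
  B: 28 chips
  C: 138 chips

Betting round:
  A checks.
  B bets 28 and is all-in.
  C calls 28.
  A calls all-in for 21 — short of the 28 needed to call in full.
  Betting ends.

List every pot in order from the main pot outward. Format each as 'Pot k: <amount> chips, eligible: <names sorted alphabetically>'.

Contributions: A=21, B=28, C=28
Pot levels (distinct totals of non-folded players): 21, 28
Layer 1-21: 21 each from A, B, C = 21*3 = 63 chips; eligible A, B, C
Layer 22-28: 7 each from B, C = 7*2 = 14 chips; eligible B, C

Pot 1: 63 chips, eligible: A, B, C
Pot 2: 14 chips, eligible: B, C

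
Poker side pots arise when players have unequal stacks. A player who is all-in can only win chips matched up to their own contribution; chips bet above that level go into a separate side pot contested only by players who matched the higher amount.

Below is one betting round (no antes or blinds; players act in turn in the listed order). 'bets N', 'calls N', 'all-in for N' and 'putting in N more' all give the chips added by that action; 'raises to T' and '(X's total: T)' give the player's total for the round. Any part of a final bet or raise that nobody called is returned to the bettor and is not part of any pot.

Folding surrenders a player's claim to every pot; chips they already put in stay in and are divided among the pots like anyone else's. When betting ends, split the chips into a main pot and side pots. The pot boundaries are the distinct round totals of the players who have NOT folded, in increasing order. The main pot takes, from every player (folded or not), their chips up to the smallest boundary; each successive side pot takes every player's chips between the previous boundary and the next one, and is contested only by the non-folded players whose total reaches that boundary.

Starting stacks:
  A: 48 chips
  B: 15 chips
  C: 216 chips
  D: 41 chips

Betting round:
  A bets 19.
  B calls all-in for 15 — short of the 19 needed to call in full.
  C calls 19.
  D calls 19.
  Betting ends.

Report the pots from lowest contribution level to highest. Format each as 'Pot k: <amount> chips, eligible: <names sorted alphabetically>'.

Pot 1: 60 chips, eligible: A, B, C, D
Pot 2: 12 chips, eligible: A, C, D

Derivation:
Contributions: A=19, B=15, C=19, D=19
Pot levels (distinct totals of non-folded players): 15, 19
Layer 1-15: 15 each from A, B, C, D = 15*4 = 60 chips; eligible A, B, C, D
Layer 16-19: 4 each from A, C, D = 4*3 = 12 chips; eligible A, C, D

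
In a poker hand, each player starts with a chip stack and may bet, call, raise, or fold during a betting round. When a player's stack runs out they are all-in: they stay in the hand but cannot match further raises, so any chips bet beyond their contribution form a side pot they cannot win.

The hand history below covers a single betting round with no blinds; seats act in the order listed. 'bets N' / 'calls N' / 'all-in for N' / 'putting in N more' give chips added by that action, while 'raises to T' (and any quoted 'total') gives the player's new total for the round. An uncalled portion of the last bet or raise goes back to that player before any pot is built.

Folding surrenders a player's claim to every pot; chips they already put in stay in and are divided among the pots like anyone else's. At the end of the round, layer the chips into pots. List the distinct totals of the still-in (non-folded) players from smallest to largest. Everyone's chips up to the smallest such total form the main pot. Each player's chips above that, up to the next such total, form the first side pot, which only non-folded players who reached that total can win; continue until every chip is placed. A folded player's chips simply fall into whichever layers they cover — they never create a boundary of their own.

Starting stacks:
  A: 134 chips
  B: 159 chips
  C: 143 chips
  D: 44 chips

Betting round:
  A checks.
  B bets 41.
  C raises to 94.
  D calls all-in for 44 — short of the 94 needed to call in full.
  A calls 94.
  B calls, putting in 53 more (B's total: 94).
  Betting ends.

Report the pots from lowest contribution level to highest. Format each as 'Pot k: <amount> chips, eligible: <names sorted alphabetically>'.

Pot 1: 176 chips, eligible: A, B, C, D
Pot 2: 150 chips, eligible: A, B, C

Derivation:
Contributions: A=94, B=94, C=94, D=44
Pot levels (distinct totals of non-folded players): 44, 94
Layer 1-44: 44 each from A, B, C, D = 44*4 = 176 chips; eligible A, B, C, D
Layer 45-94: 50 each from A, B, C = 50*3 = 150 chips; eligible A, B, C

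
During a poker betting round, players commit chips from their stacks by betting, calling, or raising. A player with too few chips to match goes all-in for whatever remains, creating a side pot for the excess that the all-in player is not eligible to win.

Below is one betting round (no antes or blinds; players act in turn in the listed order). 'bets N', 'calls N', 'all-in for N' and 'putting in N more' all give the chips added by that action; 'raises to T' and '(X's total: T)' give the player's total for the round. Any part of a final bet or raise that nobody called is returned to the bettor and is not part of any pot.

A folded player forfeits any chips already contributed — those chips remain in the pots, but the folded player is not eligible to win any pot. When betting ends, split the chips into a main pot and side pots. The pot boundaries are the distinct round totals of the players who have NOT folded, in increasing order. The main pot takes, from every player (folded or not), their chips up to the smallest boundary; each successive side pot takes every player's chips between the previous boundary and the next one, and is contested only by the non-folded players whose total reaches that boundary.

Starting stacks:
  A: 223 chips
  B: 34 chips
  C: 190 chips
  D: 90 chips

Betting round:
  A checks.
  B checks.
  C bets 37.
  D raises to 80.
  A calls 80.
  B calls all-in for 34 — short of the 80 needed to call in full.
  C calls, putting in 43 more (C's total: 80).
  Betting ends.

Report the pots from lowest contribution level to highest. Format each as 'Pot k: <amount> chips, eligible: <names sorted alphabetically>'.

Contributions: A=80, B=34, C=80, D=80
Pot levels (distinct totals of non-folded players): 34, 80
Layer 1-34: 34 each from A, B, C, D = 34*4 = 136 chips; eligible A, B, C, D
Layer 35-80: 46 each from A, C, D = 46*3 = 138 chips; eligible A, C, D

Pot 1: 136 chips, eligible: A, B, C, D
Pot 2: 138 chips, eligible: A, C, D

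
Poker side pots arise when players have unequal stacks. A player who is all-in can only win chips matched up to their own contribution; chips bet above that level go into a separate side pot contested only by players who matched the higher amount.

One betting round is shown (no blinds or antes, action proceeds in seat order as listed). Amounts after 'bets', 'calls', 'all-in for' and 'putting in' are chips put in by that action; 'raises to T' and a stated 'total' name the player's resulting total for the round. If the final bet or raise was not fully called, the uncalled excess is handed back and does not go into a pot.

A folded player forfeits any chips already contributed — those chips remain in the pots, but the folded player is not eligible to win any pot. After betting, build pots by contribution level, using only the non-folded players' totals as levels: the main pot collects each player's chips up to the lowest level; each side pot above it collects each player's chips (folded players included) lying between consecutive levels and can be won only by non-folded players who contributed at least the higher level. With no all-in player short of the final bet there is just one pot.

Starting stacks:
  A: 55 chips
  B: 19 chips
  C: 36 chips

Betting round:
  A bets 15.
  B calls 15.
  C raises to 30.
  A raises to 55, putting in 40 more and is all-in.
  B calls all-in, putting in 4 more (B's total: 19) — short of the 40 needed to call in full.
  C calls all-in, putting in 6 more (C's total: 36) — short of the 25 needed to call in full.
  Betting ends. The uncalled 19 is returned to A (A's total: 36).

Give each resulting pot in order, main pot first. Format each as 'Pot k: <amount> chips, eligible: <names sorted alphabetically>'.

Pot 1: 57 chips, eligible: A, B, C
Pot 2: 34 chips, eligible: A, C

Derivation:
Contributions (after 19 returned to A): A=36, B=19, C=36
Pot levels (distinct totals of non-folded players): 19, 36
Layer 1-19: 19 each from A, B, C = 19*3 = 57 chips; eligible A, B, C
Layer 20-36: 17 each from A, C = 17*2 = 34 chips; eligible A, C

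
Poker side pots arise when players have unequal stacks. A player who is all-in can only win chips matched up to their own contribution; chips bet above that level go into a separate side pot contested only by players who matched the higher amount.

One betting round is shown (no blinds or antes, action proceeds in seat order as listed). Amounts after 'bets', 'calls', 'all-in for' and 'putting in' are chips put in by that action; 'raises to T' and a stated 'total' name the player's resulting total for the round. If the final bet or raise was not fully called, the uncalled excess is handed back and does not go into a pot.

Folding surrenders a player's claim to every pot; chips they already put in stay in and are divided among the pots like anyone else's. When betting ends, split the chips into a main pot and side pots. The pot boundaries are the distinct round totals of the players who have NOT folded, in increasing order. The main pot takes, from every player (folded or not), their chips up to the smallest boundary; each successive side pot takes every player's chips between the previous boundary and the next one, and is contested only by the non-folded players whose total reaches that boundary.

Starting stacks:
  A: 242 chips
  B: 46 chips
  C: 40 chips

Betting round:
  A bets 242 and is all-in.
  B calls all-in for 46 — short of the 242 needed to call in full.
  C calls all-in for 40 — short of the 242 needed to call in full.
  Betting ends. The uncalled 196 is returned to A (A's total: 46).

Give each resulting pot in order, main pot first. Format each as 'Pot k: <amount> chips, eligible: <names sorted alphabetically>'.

Pot 1: 120 chips, eligible: A, B, C
Pot 2: 12 chips, eligible: A, B

Derivation:
Contributions (after 196 returned to A): A=46, B=46, C=40
Pot levels (distinct totals of non-folded players): 40, 46
Layer 1-40: 40 each from A, B, C = 40*3 = 120 chips; eligible A, B, C
Layer 41-46: 6 each from A, B = 6*2 = 12 chips; eligible A, B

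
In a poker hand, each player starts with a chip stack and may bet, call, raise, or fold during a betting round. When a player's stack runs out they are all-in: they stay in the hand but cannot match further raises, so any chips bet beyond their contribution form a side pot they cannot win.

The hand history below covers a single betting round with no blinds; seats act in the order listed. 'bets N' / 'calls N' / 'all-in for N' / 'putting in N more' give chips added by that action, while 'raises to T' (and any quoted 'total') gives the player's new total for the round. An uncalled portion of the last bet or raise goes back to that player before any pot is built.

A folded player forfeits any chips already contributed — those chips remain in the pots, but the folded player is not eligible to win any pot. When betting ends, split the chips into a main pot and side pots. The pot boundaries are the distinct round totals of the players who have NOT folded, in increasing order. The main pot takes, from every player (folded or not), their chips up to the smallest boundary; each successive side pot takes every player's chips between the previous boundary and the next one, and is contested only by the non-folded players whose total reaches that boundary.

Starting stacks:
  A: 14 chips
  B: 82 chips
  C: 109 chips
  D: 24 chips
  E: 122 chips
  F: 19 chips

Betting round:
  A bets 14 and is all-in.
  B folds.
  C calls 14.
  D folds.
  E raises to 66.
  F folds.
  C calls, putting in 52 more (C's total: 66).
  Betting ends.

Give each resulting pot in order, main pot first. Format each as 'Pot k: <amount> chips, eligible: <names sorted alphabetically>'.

Contributions: A=14, C=66, E=66
Folded: B, D, F
Pot levels (distinct totals of non-folded players): 14, 66
Layer 1-14: 14 each from A, C, E = 14*3 = 42 chips; eligible A, C, E
Layer 15-66: 52 each from C, E = 52*2 = 104 chips; eligible C, E

Pot 1: 42 chips, eligible: A, C, E
Pot 2: 104 chips, eligible: C, E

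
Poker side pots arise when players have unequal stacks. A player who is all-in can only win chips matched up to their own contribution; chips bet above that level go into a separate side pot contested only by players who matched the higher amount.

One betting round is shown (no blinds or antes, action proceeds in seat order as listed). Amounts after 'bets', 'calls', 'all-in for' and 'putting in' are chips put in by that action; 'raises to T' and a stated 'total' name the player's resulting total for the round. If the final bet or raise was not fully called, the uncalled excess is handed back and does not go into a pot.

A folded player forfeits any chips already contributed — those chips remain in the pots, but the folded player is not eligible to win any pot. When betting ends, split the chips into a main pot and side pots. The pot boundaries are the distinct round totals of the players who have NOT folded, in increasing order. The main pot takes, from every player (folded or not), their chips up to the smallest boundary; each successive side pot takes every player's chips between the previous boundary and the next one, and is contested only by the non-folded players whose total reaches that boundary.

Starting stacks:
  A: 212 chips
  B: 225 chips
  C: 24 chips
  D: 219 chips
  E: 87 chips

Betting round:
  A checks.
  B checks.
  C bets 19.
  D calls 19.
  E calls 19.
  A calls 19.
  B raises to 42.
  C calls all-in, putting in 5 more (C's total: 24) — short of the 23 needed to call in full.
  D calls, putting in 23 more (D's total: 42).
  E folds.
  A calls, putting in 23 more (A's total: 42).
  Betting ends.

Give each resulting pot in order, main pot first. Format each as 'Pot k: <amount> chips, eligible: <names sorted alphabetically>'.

Pot 1: 115 chips, eligible: A, B, C, D
Pot 2: 54 chips, eligible: A, B, D

Derivation:
Contributions: A=42, B=42, C=24, D=42, E=19
Folded: E
Pot levels (distinct totals of non-folded players): 24, 42
Layer 1-24: A 24 + B 24 + C 24 + D 24 + E 19 = 115 chips; eligible A, B, C, D
Layer 25-42: 18 each from A, B, D = 18*3 = 54 chips; eligible A, B, D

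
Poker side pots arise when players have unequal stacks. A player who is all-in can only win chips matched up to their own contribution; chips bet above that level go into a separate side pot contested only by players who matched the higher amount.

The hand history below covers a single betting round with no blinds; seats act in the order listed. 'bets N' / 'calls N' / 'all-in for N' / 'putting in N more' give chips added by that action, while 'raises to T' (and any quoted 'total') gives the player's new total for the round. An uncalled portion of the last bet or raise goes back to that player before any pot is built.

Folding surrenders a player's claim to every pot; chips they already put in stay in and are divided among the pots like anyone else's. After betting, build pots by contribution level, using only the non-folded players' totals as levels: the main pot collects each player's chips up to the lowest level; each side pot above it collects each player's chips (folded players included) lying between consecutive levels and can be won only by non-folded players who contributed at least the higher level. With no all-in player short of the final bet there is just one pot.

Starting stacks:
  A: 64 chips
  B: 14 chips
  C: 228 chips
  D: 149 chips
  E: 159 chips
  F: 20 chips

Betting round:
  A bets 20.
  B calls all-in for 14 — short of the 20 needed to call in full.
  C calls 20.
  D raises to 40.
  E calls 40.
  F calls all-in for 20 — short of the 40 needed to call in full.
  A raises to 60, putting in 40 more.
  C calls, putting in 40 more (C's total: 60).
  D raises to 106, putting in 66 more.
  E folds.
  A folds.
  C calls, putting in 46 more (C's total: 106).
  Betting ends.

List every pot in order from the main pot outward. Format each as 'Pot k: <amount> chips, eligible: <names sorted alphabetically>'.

Contributions: A=60, B=14, C=106, D=106, E=40, F=20
Folded: A, E
Pot levels (distinct totals of non-folded players): 14, 20, 106
Layer 1-14: 14 each from A, B, C, D, E, F = 14*6 = 84 chips; eligible B, C, D, F
Layer 15-20: 6 each from A, C, D, E, F = 6*5 = 30 chips; eligible C, D, F
Layer 21-106: A 40 + C 86 + D 86 + E 20 = 232 chips; eligible C, D

Pot 1: 84 chips, eligible: B, C, D, F
Pot 2: 30 chips, eligible: C, D, F
Pot 3: 232 chips, eligible: C, D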